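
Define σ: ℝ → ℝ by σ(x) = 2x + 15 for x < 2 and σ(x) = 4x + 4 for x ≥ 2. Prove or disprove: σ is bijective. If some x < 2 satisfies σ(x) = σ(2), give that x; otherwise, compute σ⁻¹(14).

-3/2

Both pieces are strictly increasing (slopes 2 and 4), so each is injective on its own interval.
The left piece maps (−∞, 2) onto (−∞, 19); the right piece maps [2, ∞) onto [12, ∞).
These images overlap. In particular σ(2) = 12 (right piece), and solving 2x + 15 = 12 on the left piece gives x = −3/2 < 2.
So σ(−3/2) = σ(2) with −3/2 ≠ 2, and σ is not injective, hence not bijective. This x = −3/2 is the requested value below 2.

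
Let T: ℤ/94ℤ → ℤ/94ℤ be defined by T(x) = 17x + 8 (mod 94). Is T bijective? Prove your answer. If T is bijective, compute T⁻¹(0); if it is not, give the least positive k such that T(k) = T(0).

Suppose T(x_1) = T(x_2) in ℤ/94ℤ. Then 17x_1 + 8 ≡ 17x_2 + 8 (mod 94), so 17(x_1 − x_2) ≡ 0 (mod 94).
Since gcd(17, 94) = 1, 17 is invertible modulo 94, therefore x_1 − x_2 ≡ 0 (mod 94), i.e. x_1 = x_2.
We now compute 17⁻¹ mod 94 explicitly. Euclid's algorithm: 94 = 5·17 + 9, 17 = 1·9 + 8, 9 = 1·8 + 1; back-substituting gives 1 = 83·17 − 15·94, so 17⁻¹ ≡ 83 (mod 94).
For any y ∈ ℤ/94ℤ, x = 83(y − 8) mod 94 satisfies T(x) = 17·83(y − 8) + 8 ≡ y (since 17·83 ≡ 1 mod 94). So every y has a preimage.
Hence T is bijective.
Since T is bijective, we find T⁻¹(0): we need 17x ≡ 0 − 8 ≡ 86 (mod 94). Using 17⁻¹ = 83: x ≡ 83·86 = 7138 = 75·94 + 88, so x = 88.
Check: T(88) = 17·88 + 8 = 1504 = 16·94 + 0 ≡ 0 (mod 94).

88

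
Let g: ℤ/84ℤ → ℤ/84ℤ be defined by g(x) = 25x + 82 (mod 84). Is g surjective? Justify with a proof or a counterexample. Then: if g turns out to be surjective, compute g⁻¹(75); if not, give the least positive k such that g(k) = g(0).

77

Recall that g is surjective if every y in the codomain equals g(x) for some x in the domain.
Since gcd(25, 84) = 1, 25 is invertible modulo 84. Euclid's algorithm: 84 = 3·25 + 9, 25 = 2·9 + 7, 9 = 1·7 + 2, 7 = 3·2 + 1; back-substituting gives 1 = 37·25 − 11·84, so 25⁻¹ ≡ 37 (mod 84).
For any y ∈ ℤ/84ℤ, x = 37(y − 82) mod 84 satisfies g(x) = 25·37(y − 82) + 82 ≡ y (since 25·37 ≡ 1 mod 84). So every y has a preimage.
So g is surjective.
Since g is surjective, we find g⁻¹(75): we need 25x ≡ 75 − 82 ≡ 77 (mod 84). Using 25⁻¹ = 37: x ≡ 37·77 = 2849 = 33·84 + 77, so x = 77.
Check: g(77) = 25·77 + 82 = 2007 = 23·84 + 75 ≡ 75 (mod 84).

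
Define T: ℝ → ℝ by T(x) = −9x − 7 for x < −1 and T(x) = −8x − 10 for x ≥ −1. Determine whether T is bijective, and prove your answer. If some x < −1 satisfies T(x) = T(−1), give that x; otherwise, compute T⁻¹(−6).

Both pieces are strictly decreasing (slopes −9 and −8), so each is injective on its own interval.
The left piece maps (−∞, −1) onto (2, ∞); the right piece maps [−1, ∞) onto (−∞, −2].
The images leave a gap (2 has no preimage), so T is not surjective, hence not bijective.
Because the two images are disjoint, no x < −1 has T(x) = T(−1), so we compute T⁻¹(−6): −6 lies in (−∞, −2], so solve −8x − 10 = −6: x = (−6 + 10)/(−8) = −1/2.

-1/2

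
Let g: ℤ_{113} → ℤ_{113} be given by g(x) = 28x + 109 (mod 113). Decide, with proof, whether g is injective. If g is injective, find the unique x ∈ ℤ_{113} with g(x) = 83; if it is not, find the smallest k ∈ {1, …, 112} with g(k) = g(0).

If g(x_1) = g(x_2), then 28x_1 ≡ 28x_2 (mod 113). Because gcd(28, 113) = 1, we may cancel 28 to get x_1 ≡ x_2 (mod 113).
Therefore g is injective.
We now compute 28⁻¹ mod 113 explicitly. Euclid's algorithm: 113 = 4·28 + 1; back-substituting gives 1 = 109·28 − 27·113, so 28⁻¹ ≡ 109 (mod 113).
Since g is injective, we compute g⁻¹(83): solve 28x + 109 ≡ 83 (mod 113), i.e. 28x ≡ 87 (mod 113).
Multiplying by 28⁻¹ = 109 gives x ≡ 109·87 = 9483 = 83·113 + 104 ≡ 104 (mod 113).
Check: g(104) = 28·104 + 109 = 3021 = 26·113 + 83 ≡ 83 (mod 113).

104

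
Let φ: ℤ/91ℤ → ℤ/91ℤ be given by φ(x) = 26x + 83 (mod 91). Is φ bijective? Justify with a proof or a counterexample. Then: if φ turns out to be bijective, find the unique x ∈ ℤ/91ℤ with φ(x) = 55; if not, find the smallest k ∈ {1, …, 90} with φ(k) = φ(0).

We have gcd(26, 91) = 13 > 1. Taking u = 0 and v = 7: φ(0) = 83 and φ(7) = 26·7 + 83 = 265 ≡ 83 (mod 91).
So φ(0) = φ(7) while 0 ≠ 7, thus φ is not injective, hence not bijective.
Since φ is not bijective, we find the least positive k with φ(k) = φ(0): this means 26k ≡ 0 (mod 91), i.e. 91 ∣ 26k. Since gcd(26, 91) = 13, dividing through by 13 this holds exactly when 7 ∣ 2k, and as gcd(2, 7) = 1, exactly when 7 ∣ k.
The smallest positive such k is 7.

7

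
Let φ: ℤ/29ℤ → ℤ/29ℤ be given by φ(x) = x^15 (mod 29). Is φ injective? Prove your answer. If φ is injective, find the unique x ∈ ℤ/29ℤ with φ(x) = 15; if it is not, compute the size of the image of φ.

Since 29 is prime, the nonzero elements of ℤ/29ℤ form a cyclic group of order 28.
As gcd(15, 28) = 1, raising to the 15th power is a bijection on this group: if x_1^15 ≡ x_2^15 then (x_1x_2^{−1})^15 = 1, and the only element of order dividing gcd(15, 28) = 1 is 1, so x_1 = x_2.
With φ(0) = 0 this makes φ injective on all of ℤ/29ℤ, hence bijective (finite equal-size domain and codomain). In particular φ is injective.
Since φ is injective, we find the preimage of 15. The inverse of x ↦ x^15 on (ℤ/29ℤ)^× is x ↦ x^15, because 15·15 = 225 = 8·28 + 1 ≡ 1 (mod 28) and x^{28} = 1 for x ≠ 0 (Fermat). So φ⁻¹(15) = 15^15 mod 29.
Repeated squaring mod 29: 15^1 ≡ 15, 15^2 ≡ 15² = 225 ≡ 22, 15^4 ≡ 22² = 484 ≡ 20, 15^8 ≡ 20² = 400 ≡ 23. Since 15 = 8 + 4 + 2 + 1, 15^15 ≡ 23·20·22·15: 23·20 = 460 ≡ 25, then 25·22 = 550 ≡ 28, then 28·15 = 420 ≡ 14. So 15^15 ≡ 14 (mod 29).
Hence φ⁻¹(15) = 14.

14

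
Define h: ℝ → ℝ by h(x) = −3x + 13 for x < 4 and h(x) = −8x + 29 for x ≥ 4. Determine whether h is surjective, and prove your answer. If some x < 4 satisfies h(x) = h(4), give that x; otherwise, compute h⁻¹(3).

Both pieces are strictly decreasing (slopes −3 and −8), so each is injective on its own interval.
The left piece maps (−∞, 4) onto (1, ∞); the right piece maps [4, ∞) onto (−∞, −3].
The union (1, ∞) ∪ (−∞, −3] omits the interval between 1 and −3; in particular 1 has no preimage. So h is not surjective.
Because the two images are disjoint, no x < 4 has h(x) = h(4), so we compute h⁻¹(3): 3 lies in (1, ∞), so solve −3x + 13 = 3: x = (3 − 13)/(−3) = 10/3.

10/3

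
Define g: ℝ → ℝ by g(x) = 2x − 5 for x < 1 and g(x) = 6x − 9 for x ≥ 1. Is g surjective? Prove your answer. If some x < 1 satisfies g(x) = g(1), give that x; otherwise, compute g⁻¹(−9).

Both pieces are strictly increasing (slopes 2 and 6), so each is injective on its own interval.
The left piece maps (−∞, 1) onto (−∞, −3); the right piece maps [1, ∞) onto [−3, ∞).
These images together cover ℝ, so g is surjective.
Because the two images are disjoint, no x < 1 has g(x) = g(1), so we compute g⁻¹(−9): −9 lies in (−∞, −3), so solve 2x − 5 = −9: x = (−9 + 5)/2 = −2.

-2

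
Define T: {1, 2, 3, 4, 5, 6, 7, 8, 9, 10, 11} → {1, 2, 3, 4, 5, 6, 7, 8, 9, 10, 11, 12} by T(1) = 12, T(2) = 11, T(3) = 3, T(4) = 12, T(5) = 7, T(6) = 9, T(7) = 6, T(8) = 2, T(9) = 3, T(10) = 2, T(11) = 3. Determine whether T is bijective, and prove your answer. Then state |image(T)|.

7

T(1) = 12 = T(4) with 1 ≠ 4, so T is not injective, hence not bijective.
The image of T is {2, 3, 6, 7, 9, 11, 12}, which has 7 elements.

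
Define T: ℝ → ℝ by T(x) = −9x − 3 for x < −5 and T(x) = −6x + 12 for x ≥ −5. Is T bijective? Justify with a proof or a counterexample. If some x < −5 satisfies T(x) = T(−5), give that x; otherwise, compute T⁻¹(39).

-9/2

Both pieces are strictly decreasing (slopes −9 and −6), so each is injective on its own interval.
The left piece maps (−∞, −5) onto (42, ∞); the right piece maps [−5, ∞) onto (−∞, 42].
Since 42 = 42, the images partition ℝ: T is injective and surjective, hence bijective.
Because the two images are disjoint, no x < −5 has T(x) = T(−5), so we compute T⁻¹(39): 39 lies in (−∞, 42], so solve −6x + 12 = 39: x = (39 − 12)/(−6) = −9/2.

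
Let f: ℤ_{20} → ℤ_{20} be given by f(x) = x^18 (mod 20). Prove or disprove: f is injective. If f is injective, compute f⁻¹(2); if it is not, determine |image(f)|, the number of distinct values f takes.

f(4): Repeated squaring mod 20: 4^1 ≡ 4, 4^2 ≡ 4² = 16, 4^4 ≡ 16² = 256 ≡ 16, 4^8 ≡ 16² = 256 ≡ 16, 4^16 ≡ 16² = 256 ≡ 16. Since 18 = 16 + 2, 4^18 ≡ 16·16: 16·16 = 256 ≡ 16. So 4^18 ≡ 16 (mod 20).
f(6): Repeated squaring mod 20: 6^1 ≡ 6, 6^2 ≡ 6² = 36 ≡ 16, 6^4 ≡ 16² = 256 ≡ 16, 6^8 ≡ 16² = 256 ≡ 16, 6^16 ≡ 16² = 256 ≡ 16. Since 18 = 16 + 2, 6^18 ≡ 16·16: 16·16 = 256 ≡ 16. So 6^18 ≡ 16 (mod 20).
So f(4) = f(6) = 16 while 4 ≠ 6, hence f is not injective.
Since f is not injective, we determine |image(f)|. Computing x^18 mod 20 for each x (by repeated squaring, reducing mod 20 at every step), the values f(0), f(1), …, f(19) are: 0, 1, 4, 9, 16, 5, 16, 9, 4, 1, 0, 1, 4, 9, 16, 5, 16, 9, 4, 1.
The distinct values are {0, 1, 4, 5, 9, 16}; there are 6 of them.

6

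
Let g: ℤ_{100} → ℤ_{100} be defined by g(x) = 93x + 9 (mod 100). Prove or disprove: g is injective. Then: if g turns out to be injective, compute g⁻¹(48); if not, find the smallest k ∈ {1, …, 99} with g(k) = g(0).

Recall that g is injective when g(s) = g(t) forces s = t.
If g(s) = g(t), then 93s ≡ 93t (mod 100). Because gcd(93, 100) = 1, we may cancel 93 to get s ≡ t (mod 100).
Hence g is injective.
We now compute 93⁻¹ mod 100 explicitly. Euclid's algorithm: 100 = 1·93 + 7, 93 = 13·7 + 2, 7 = 3·2 + 1; back-substituting gives 1 = 57·93 − 53·100, so 93⁻¹ ≡ 57 (mod 100).
Since g is injective, we compute g⁻¹(48): solve 93x + 9 ≡ 48 (mod 100), i.e. 93x ≡ 39 (mod 100).
Multiplying by 93⁻¹ = 57 gives x ≡ 57·39 = 2223 = 22·100 + 23 ≡ 23 (mod 100).
Check: g(23) = 93·23 + 9 = 2148 = 21·100 + 48 ≡ 48 (mod 100).

23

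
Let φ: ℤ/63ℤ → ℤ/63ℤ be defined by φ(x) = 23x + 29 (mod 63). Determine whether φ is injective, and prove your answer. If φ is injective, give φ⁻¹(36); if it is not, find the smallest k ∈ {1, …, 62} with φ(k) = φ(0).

Suppose φ(s) = φ(t) in ℤ/63ℤ. Then 23s + 29 ≡ 23t + 29 (mod 63), thus 23(s − t) ≡ 0 (mod 63).
Since gcd(23, 63) = 1, 23 is invertible modulo 63, so s − t ≡ 0 (mod 63), i.e. s = t.
Thus φ is injective.
We now compute 23⁻¹ mod 63 explicitly. Euclid's algorithm: 63 = 2·23 + 17, 23 = 1·17 + 6, 17 = 2·6 + 5, 6 = 1·5 + 1; back-substituting gives 1 = 11·23 − 4·63, so 23⁻¹ ≡ 11 (mod 63).
Since φ is injective, we find φ⁻¹(36): we need 23x ≡ 36 − 29 ≡ 7 (mod 63). Using 23⁻¹ = 11: x ≡ 11·7 = 77 = 1·63 + 14, so x = 14.
Check: φ(14) = 23·14 + 29 = 351 = 5·63 + 36 ≡ 36 (mod 63).

14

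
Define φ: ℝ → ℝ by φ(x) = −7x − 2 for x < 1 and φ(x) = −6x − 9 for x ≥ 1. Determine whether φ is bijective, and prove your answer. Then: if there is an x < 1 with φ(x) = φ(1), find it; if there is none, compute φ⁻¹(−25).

Both pieces are strictly decreasing (slopes −7 and −6), so each is injective on its own interval.
The left piece maps (−∞, 1) onto (−9, ∞); the right piece maps [1, ∞) onto (−∞, −15].
The images leave a gap (−9 has no preimage), so φ is not surjective, hence not bijective.
Because the two images are disjoint, no x < 1 has φ(x) = φ(1), so we compute φ⁻¹(−25): −25 lies in (−∞, −15], so solve −6x − 9 = −25: x = (−25 + 9)/(−6) = 8/3.

8/3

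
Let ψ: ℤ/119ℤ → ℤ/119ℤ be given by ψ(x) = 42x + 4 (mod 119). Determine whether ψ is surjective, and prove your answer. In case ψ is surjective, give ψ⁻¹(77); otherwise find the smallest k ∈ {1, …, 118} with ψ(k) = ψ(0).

17

Since gcd(42, 119) = 7, we have 42x ≡ 0 (mod 7) for all x, so ψ(x) ≡ 4 (mod 7).
But 0 ≢ 4 (mod 7), so 0 ∈ ℤ/119ℤ has no preimage. Therefore ψ is not surjective.
Since ψ is not surjective, we find the least positive k with ψ(k) = ψ(0): this means 42k ≡ 0 (mod 119), i.e. 119 ∣ 42k. Since gcd(42, 119) = 7, dividing through by 7 this holds exactly when 17 ∣ 6k, and as gcd(6, 17) = 1, exactly when 17 ∣ k.
The smallest positive such k is 17.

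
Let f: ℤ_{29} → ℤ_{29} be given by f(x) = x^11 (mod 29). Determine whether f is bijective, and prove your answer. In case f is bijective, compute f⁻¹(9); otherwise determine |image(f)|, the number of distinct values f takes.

Since 29 is prime, the nonzero elements of ℤ_{29} form a cyclic group of order 28.
As gcd(11, 28) = 1, raising to the 11th power is a bijection on this group: if u^11 ≡ v^11 then (uv^{−1})^11 = 1, and the only element of order dividing gcd(11, 28) = 1 is 1, so u = v.
With f(0) = 0 this makes f injective on all of ℤ_{29}, hence bijective (finite equal-size domain and codomain). In particular f is bijective.
Since f is bijective, we find the preimage of 9. The inverse of x ↦ x^11 on (ℤ_{29})^× is x ↦ x^23, because 11·23 = 253 = 9·28 + 1 ≡ 1 (mod 28) and x^{28} = 1 for x ≠ 0 (Fermat). So f⁻¹(9) = 9^23 mod 29.
Repeated squaring mod 29: 9^1 ≡ 9, 9^2 ≡ 9² = 81 ≡ 23, 9^4 ≡ 23² = 529 ≡ 7, 9^8 ≡ 7² = 49 ≡ 20, 9^16 ≡ 20² = 400 ≡ 23. Since 23 = 16 + 4 + 2 + 1, 9^23 ≡ 23·7·23·9: 23·7 = 161 ≡ 16, then 16·23 = 368 ≡ 20, then 20·9 = 180 ≡ 6. So 9^23 ≡ 6 (mod 29).
Hence f⁻¹(9) = 6.

6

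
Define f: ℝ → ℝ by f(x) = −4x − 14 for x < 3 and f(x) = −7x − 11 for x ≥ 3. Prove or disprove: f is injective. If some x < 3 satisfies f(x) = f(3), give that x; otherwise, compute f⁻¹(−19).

Both pieces are strictly decreasing (slopes −4 and −7), so each is injective on its own interval.
The left piece maps (−∞, 3) onto (−26, ∞); the right piece maps [3, ∞) onto (−∞, −32].
These images are disjoint, so no value is attained by both pieces. Thus f is injective.
Because the two images are disjoint, no x < 3 has f(x) = f(3), so we compute f⁻¹(−19): −19 lies in (−26, ∞), so solve −4x − 14 = −19: x = (−19 + 14)/(−4) = 5/4.

5/4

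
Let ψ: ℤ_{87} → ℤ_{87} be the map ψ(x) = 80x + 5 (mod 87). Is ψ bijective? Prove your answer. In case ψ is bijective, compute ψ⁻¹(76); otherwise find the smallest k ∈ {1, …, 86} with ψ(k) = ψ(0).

52

If ψ(s) = ψ(t), then 80s ≡ 80t (mod 87). Because gcd(80, 87) = 1, we may cancel 80 to get s ≡ t (mod 87).
We now compute 80⁻¹ mod 87 explicitly. Euclid's algorithm: 87 = 1·80 + 7, 80 = 11·7 + 3, 7 = 2·3 + 1; back-substituting gives 1 = 62·80 − 57·87, so 80⁻¹ ≡ 62 (mod 87).
Then y ↦ 62(y − 5) is a two-sided inverse to ψ, so every y ∈ ℤ_{87} has a preimage.
Hence ψ is bijective.
Since ψ is bijective, we find ψ⁻¹(76): we need 80x ≡ 76 − 5 ≡ 71 (mod 87). Using 80⁻¹ = 62: x ≡ 62·71 = 4402 = 50·87 + 52, so x = 52.
Check: ψ(52) = 80·52 + 5 = 4165 = 47·87 + 76 ≡ 76 (mod 87).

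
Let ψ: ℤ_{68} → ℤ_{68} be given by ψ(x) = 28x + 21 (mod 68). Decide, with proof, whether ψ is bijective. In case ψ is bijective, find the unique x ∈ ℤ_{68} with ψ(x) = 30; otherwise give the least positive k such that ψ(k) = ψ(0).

We have gcd(28, 68) = 4 > 1. Taking a = 0 and b = 17: ψ(0) = 21 and ψ(17) = 28·17 + 21 = 497 ≡ 21 (mod 68).
So ψ(0) = ψ(17) while 0 ≠ 17, so ψ is not injective, hence not bijective.
Since ψ is not bijective, we find the least positive k with ψ(k) = ψ(0): this means 28k ≡ 0 (mod 68), i.e. 68 ∣ 28k. Since gcd(28, 68) = 4, dividing through by 4 this holds exactly when 17 ∣ 7k, and as gcd(7, 17) = 1, exactly when 17 ∣ k.
The smallest positive such k is 17.

17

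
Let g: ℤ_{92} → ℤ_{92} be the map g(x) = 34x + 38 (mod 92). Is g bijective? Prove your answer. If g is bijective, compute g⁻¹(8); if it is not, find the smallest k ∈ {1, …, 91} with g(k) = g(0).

We have gcd(34, 92) = 2 > 1. Taking x_1 = 0 and x_2 = 46: g(0) = 38 and g(46) = 34·46 + 38 = 1602 ≡ 38 (mod 92).
So g(0) = g(46) while 0 ≠ 46, therefore g is not injective, hence not bijective.
Since g is not bijective, we find the least positive k with g(k) = g(0): this means 34k ≡ 0 (mod 92), i.e. 92 ∣ 34k. Since gcd(34, 92) = 2, dividing through by 2 this holds exactly when 46 ∣ 17k, and as gcd(17, 46) = 1, exactly when 46 ∣ k.
The smallest positive such k is 46.

46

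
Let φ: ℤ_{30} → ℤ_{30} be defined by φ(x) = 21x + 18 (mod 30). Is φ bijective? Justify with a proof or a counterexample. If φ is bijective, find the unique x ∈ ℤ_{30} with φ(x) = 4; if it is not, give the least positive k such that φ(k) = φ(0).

10

We have gcd(21, 30) = 3 > 1. Taking u = 0 and v = 10: φ(0) = 18 and φ(10) = 21·10 + 18 = 228 ≡ 18 (mod 30).
So φ(0) = φ(10) while 0 ≠ 10, so φ is not injective, hence not bijective.
Since φ is not bijective, we find the least positive k with φ(k) = φ(0): this means 21k ≡ 0 (mod 30), i.e. 30 ∣ 21k. Since gcd(21, 30) = 3, dividing through by 3 this holds exactly when 10 ∣ 7k, and as gcd(7, 10) = 1, exactly when 10 ∣ k.
The smallest positive such k is 10.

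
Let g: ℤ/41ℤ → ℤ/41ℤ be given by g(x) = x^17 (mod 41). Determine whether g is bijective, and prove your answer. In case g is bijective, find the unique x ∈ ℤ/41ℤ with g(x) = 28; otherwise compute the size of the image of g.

11

Since 41 is prime, the nonzero elements of ℤ/41ℤ form a cyclic group of order 40.
As gcd(17, 40) = 1, raising to the 17th power is a bijection on this group: if x_1^17 ≡ x_2^17 then (x_1x_2^{−1})^17 = 1, and the only element of order dividing gcd(17, 40) = 1 is 1, so x_1 = x_2.
With g(0) = 0 this makes g injective on all of ℤ/41ℤ, hence bijective (finite equal-size domain and codomain). In particular g is bijective.
Since g is bijective, we find the preimage of 28. The inverse of x ↦ x^17 on (ℤ/41ℤ)^× is x ↦ x^33, because 17·33 = 561 = 14·40 + 1 ≡ 1 (mod 40) and x^{40} = 1 for x ≠ 0 (Fermat). So g⁻¹(28) = 28^33 mod 41.
Repeated squaring mod 41: 28^1 ≡ 28, 28^2 ≡ 28² = 784 ≡ 5, 28^4 ≡ 5² = 25, 28^8 ≡ 25² = 625 ≡ 10, 28^16 ≡ 10² = 100 ≡ 18, 28^32 ≡ 18² = 324 ≡ 37. Since 33 = 32 + 1, 28^33 ≡ 37·28: 37·28 = 1036 ≡ 11. So 28^33 ≡ 11 (mod 41).
Hence g⁻¹(28) = 11.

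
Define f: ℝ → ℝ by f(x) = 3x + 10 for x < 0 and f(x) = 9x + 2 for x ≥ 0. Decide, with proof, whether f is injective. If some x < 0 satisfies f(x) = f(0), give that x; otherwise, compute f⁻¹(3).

Both pieces are strictly increasing (slopes 3 and 9), so each is injective on its own interval.
The left piece maps (−∞, 0) onto (−∞, 10); the right piece maps [0, ∞) onto [2, ∞).
These images overlap. In particular f(0) = 2 (right piece), and solving 3x + 10 = 2 on the left piece gives x = −8/3 < 0.
So f(−8/3) = f(0) with −8/3 ≠ 0, and f is not injective. This x = −8/3 is the requested value below 0.

-8/3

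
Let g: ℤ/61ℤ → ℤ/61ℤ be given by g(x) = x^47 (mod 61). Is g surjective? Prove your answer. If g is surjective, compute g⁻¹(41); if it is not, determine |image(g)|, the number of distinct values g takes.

52

Since 61 is prime, the nonzero elements of ℤ/61ℤ form a cyclic group of order 60.
As gcd(47, 60) = 1, raising to the 47th power is a bijection on this group: if s^47 ≡ t^47 then (st^{−1})^47 = 1, and the only element of order dividing gcd(47, 60) = 1 is 1, so s = t.
With g(0) = 0 this makes g injective on all of ℤ/61ℤ, hence bijective (finite equal-size domain and codomain). In particular g is surjective.
Since g is surjective, we find the preimage of 41. The inverse of x ↦ x^47 on (ℤ/61ℤ)^× is x ↦ x^23, because 47·23 = 1081 = 18·60 + 1 ≡ 1 (mod 60) and x^{60} = 1 for x ≠ 0 (Fermat). So g⁻¹(41) = 41^23 mod 61.
Repeated squaring mod 61: 41^1 ≡ 41, 41^2 ≡ 41² = 1681 ≡ 34, 41^4 ≡ 34² = 1156 ≡ 58, 41^8 ≡ 58² = 3364 ≡ 9, 41^16 ≡ 9² = 81 ≡ 20. Since 23 = 16 + 4 + 2 + 1, 41^23 ≡ 20·58·34·41: 20·58 = 1160 ≡ 1, then 1·34 = 34, then 34·41 = 1394 ≡ 52. So 41^23 ≡ 52 (mod 61).
Hence g⁻¹(41) = 52.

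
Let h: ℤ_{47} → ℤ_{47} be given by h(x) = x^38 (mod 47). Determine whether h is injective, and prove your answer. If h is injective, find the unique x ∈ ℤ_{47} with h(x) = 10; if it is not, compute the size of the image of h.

24

h(23): Repeated squaring mod 47: 23^1 ≡ 23, 23^2 ≡ 23² = 529 ≡ 12, 23^4 ≡ 12² = 144 ≡ 3, 23^8 ≡ 3² = 9, 23^16 ≡ 9² = 81 ≡ 34, 23^32 ≡ 34² = 1156 ≡ 28. Since 38 = 32 + 4 + 2, 23^38 ≡ 28·3·12: 28·3 = 84 ≡ 37, then 37·12 = 444 ≡ 21. So 23^38 ≡ 21 (mod 47).
h(24): Repeated squaring mod 47: 24^1 ≡ 24, 24^2 ≡ 24² = 576 ≡ 12, 24^4 ≡ 12² = 144 ≡ 3, 24^8 ≡ 3² = 9, 24^16 ≡ 9² = 81 ≡ 34, 24^32 ≡ 34² = 1156 ≡ 28. Since 38 = 32 + 4 + 2, 24^38 ≡ 28·3·12: 28·3 = 84 ≡ 37, then 37·12 = 444 ≡ 21. So 24^38 ≡ 21 (mod 47).
So h(23) = h(24) = 21 while 23 ≠ 24, hence h is not injective.
Since h is not injective, we determine |image(h)|. Computing x^38 mod 47 for each x (by repeated squaring, reducing mod 47 at every step), the values h(0), h(1), …, h(46) are: 0, 1, 9, 42, 34, 6, 2, 3, 24, 25, 7, 4, 18, 14, 27, 17, 28, 12, 37, 8, 16, 32, 36, 21, 21, 36, 32, 16, 8, 37, 12, 28, 17, 27, 14, 18, 4, 7, 25, 24, 3, 2, 6, 34, 42, 9, 1.
The distinct values are {0, 1, 2, 3, 4, 6, 7, 8, 9, 12, 14, 16, 17, 18, 21, 24, 25, 27, 28, 32, 34, 36, 37, 42}; there are 24 of them.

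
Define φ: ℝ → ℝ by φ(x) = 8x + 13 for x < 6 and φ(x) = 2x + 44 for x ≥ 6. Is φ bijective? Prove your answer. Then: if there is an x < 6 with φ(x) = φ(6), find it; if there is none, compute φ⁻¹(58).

Both pieces are strictly increasing (slopes 8 and 2), so each is injective on its own interval.
The left piece maps (−∞, 6) onto (−∞, 61); the right piece maps [6, ∞) onto [56, ∞).
These images overlap. In particular φ(6) = 56 (right piece), and solving 8x + 13 = 56 on the left piece gives x = 43/8 < 6.
So φ(43/8) = φ(6) with 43/8 ≠ 6, and φ is not injective, hence not bijective. This x = 43/8 is the requested value below 6.

43/8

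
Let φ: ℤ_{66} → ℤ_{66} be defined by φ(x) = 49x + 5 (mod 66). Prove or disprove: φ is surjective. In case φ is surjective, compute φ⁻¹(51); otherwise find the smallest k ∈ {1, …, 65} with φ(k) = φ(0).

40

By definition, φ is surjective if every y in the codomain equals φ(x) for some x in the domain.
Since gcd(49, 66) = 1, 49 is invertible modulo 66. Euclid's algorithm: 66 = 1·49 + 17, 49 = 2·17 + 15, 17 = 1·15 + 2, 15 = 7·2 + 1; back-substituting gives 1 = 31·49 − 23·66, so 49⁻¹ ≡ 31 (mod 66).
Then y ↦ 31(y − 5) is a two-sided inverse to φ, so every y ∈ ℤ_{66} has a preimage.
Hence φ is surjective.
Since φ is surjective, we find φ⁻¹(51): we need 49x ≡ 51 − 5 ≡ 46 (mod 66). Using 49⁻¹ = 31: x ≡ 31·46 = 1426 = 21·66 + 40, so x = 40.
Check: φ(40) = 49·40 + 5 = 1965 = 29·66 + 51 ≡ 51 (mod 66).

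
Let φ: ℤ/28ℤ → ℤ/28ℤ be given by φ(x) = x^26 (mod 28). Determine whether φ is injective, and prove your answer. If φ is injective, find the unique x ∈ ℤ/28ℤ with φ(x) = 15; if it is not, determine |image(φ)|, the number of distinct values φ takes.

φ(6): Repeated squaring mod 28: 6^1 ≡ 6, 6^2 ≡ 6² = 36 ≡ 8, 6^4 ≡ 8² = 64 ≡ 8, 6^8 ≡ 8² = 64 ≡ 8, 6^16 ≡ 8² = 64 ≡ 8. Since 26 = 16 + 8 + 2, 6^26 ≡ 8·8·8: 8·8 = 64 ≡ 8, then 8·8 = 64 ≡ 8. So 6^26 ≡ 8 (mod 28).
φ(8): Repeated squaring mod 28: 8^1 ≡ 8, 8^2 ≡ 8² = 64 ≡ 8, 8^4 ≡ 8² = 64 ≡ 8, 8^8 ≡ 8² = 64 ≡ 8, 8^16 ≡ 8² = 64 ≡ 8. Since 26 = 16 + 8 + 2, 8^26 ≡ 8·8·8: 8·8 = 64 ≡ 8, then 8·8 = 64 ≡ 8. So 8^26 ≡ 8 (mod 28).
So φ(6) = φ(8) = 8 while 6 ≠ 8, therefore φ is not injective.
Since φ is not injective, we determine |image(φ)|. Computing x^26 mod 28 for each x (by repeated squaring, reducing mod 28 at every step), the values φ(0), φ(1), …, φ(27) are: 0, 1, 4, 9, 16, 25, 8, 21, 8, 25, 16, 9, 4, 1, 0, 1, 4, 9, 16, 25, 8, 21, 8, 25, 16, 9, 4, 1.
The distinct values are {0, 1, 4, 8, 9, 16, 21, 25}; there are 8 of them.

8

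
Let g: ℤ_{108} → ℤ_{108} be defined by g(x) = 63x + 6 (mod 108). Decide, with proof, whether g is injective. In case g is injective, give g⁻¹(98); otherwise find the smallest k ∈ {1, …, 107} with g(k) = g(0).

12

Recall that g is injective when g(x_1) = g(x_2) forces x_1 = x_2.
We have gcd(63, 108) = 9 > 1. Taking x_1 = 0 and x_2 = 12: g(0) = 6 and g(12) = 63·12 + 6 = 762 ≡ 6 (mod 108).
So g(0) = g(12) while 0 ≠ 12, thus g is not injective.
Since g is not injective, we find the least positive k with g(k) = g(0): this means 63k ≡ 0 (mod 108), i.e. 108 ∣ 63k. Since gcd(63, 108) = 9, dividing through by 9 this holds exactly when 12 ∣ 7k, and as gcd(7, 12) = 1, exactly when 12 ∣ k.
The smallest positive such k is 12.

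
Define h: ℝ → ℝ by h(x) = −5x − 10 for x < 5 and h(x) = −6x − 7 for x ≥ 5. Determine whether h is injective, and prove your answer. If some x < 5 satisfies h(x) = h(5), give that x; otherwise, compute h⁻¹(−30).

Both pieces are strictly decreasing (slopes −5 and −6), so each is injective on its own interval.
The left piece maps (−∞, 5) onto (−35, ∞); the right piece maps [5, ∞) onto (−∞, −37].
These images are disjoint, so no value is attained by both pieces. So h is injective.
Because the two images are disjoint, no x < 5 has h(x) = h(5), so we compute h⁻¹(−30): −30 lies in (−35, ∞), so solve −5x − 10 = −30: x = (−30 + 10)/(−5) = 4.

4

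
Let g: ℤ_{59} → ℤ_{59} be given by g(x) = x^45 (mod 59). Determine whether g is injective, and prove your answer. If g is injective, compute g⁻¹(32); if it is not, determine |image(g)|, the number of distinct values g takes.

50

Since 59 is prime, the nonzero elements of ℤ_{59} form a cyclic group of order 58.
As gcd(45, 58) = 1, raising to the 45th power is a bijection on this group: if a^45 ≡ b^45 then (ab^{−1})^45 = 1, and the only element of order dividing gcd(45, 58) = 1 is 1, so a = b.
With g(0) = 0 this makes g injective on all of ℤ_{59}, hence bijective (finite equal-size domain and codomain). In particular g is injective.
Since g is injective, we find the preimage of 32. The inverse of x ↦ x^45 on (ℤ_{59})^× is x ↦ x^49, because 45·49 = 2205 = 38·58 + 1 ≡ 1 (mod 58) and x^{58} = 1 for x ≠ 0 (Fermat). So g⁻¹(32) = 32^49 mod 59.
Repeated squaring mod 59: 32^1 ≡ 32, 32^2 ≡ 32² = 1024 ≡ 21, 32^4 ≡ 21² = 441 ≡ 28, 32^8 ≡ 28² = 784 ≡ 17, 32^16 ≡ 17² = 289 ≡ 53, 32^32 ≡ 53² = 2809 ≡ 36. Since 49 = 32 + 16 + 1, 32^49 ≡ 36·53·32: 36·53 = 1908 ≡ 20, then 20·32 = 640 ≡ 50. So 32^49 ≡ 50 (mod 59).
Hence g⁻¹(32) = 50.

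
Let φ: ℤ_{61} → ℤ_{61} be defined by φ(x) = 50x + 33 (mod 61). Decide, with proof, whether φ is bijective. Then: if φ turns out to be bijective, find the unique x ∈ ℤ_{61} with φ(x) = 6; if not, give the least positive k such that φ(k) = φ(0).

8

Suppose φ(a) = φ(b) in ℤ_{61}. Then 50a + 33 ≡ 50b + 33 (mod 61), thus 50(a − b) ≡ 0 (mod 61).
Since gcd(50, 61) = 1, 50 is invertible modulo 61, hence a − b ≡ 0 (mod 61), i.e. a = b.
We now compute 50⁻¹ mod 61 explicitly. Euclid's algorithm: 61 = 1·50 + 11, 50 = 4·11 + 6, 11 = 1·6 + 5, 6 = 1·5 + 1; back-substituting gives 1 = 11·50 − 9·61, so 50⁻¹ ≡ 11 (mod 61).
Then y ↦ 11(y − 33) is a two-sided inverse to φ, so every y ∈ ℤ_{61} has a preimage.
Thus φ is bijective.
Since φ is bijective, we compute φ⁻¹(6): solve 50x + 33 ≡ 6 (mod 61), i.e. 50x ≡ 34 (mod 61).
Multiplying by 50⁻¹ = 11 gives x ≡ 11·34 = 374 = 6·61 + 8 ≡ 8 (mod 61).
Check: φ(8) = 50·8 + 33 = 433 = 7·61 + 6 ≡ 6 (mod 61).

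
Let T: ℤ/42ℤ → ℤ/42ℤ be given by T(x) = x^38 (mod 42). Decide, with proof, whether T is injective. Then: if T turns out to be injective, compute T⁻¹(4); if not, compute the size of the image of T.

T(4): Repeated squaring mod 42: 4^1 ≡ 4, 4^2 ≡ 4² = 16, 4^4 ≡ 16² = 256 ≡ 4, 4^8 ≡ 4² = 16, 4^16 ≡ 16² = 256 ≡ 4, 4^32 ≡ 4² = 16. Since 38 = 32 + 4 + 2, 4^38 ≡ 16·4·16: 16·4 = 64 ≡ 22, then 22·16 = 352 ≡ 16. So 4^38 ≡ 16 (mod 42).
T(10): Repeated squaring mod 42: 10^1 ≡ 10, 10^2 ≡ 10² = 100 ≡ 16, 10^4 ≡ 16² = 256 ≡ 4, 10^8 ≡ 4² = 16, 10^16 ≡ 16² = 256 ≡ 4, 10^32 ≡ 4² = 16. Since 38 = 32 + 4 + 2, 10^38 ≡ 16·4·16: 16·4 = 64 ≡ 22, then 22·16 = 352 ≡ 16. So 10^38 ≡ 16 (mod 42).
So T(4) = T(10) = 16 while 4 ≠ 10, thus T is not injective.
Since T is not injective, we determine |image(T)|. Computing x^38 mod 42 for each x (by repeated squaring, reducing mod 42 at every step), the values T(0), T(1), …, T(41) are: 0, 1, 4, 9, 16, 25, 36, 7, 22, 39, 16, 37, 18, 1, 28, 15, 4, 37, 30, 25, 22, 21, 22, 25, 30, 37, 4, 15, 28, 1, 18, 37, 16, 39, 22, 7, 36, 25, 16, 9, 4, 1.
The distinct values are {0, 1, 4, 7, 9, 15, 16, 18, 21, 22, 25, 28, 30, 36, 37, 39}; there are 16 of them.

16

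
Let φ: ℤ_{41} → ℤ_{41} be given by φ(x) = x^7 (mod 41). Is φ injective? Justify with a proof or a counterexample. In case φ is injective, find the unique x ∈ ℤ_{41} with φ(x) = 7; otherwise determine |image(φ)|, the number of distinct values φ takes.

Since 41 is prime, the nonzero elements of ℤ_{41} form a cyclic group of order 40.
As gcd(7, 40) = 1, raising to the 7th power is a bijection on this group: if x_1^7 ≡ x_2^7 then (x_1x_2^{−1})^7 = 1, and the only element of order dividing gcd(7, 40) = 1 is 1, so x_1 = x_2.
With φ(0) = 0 this makes φ injective on all of ℤ_{41}, hence bijective (finite equal-size domain and codomain). In particular φ is injective.
Since φ is injective, we find the preimage of 7. The inverse of x ↦ x^7 on (ℤ_{41})^× is x ↦ x^23, because 7·23 = 161 = 4·40 + 1 ≡ 1 (mod 40) and x^{40} = 1 for x ≠ 0 (Fermat). So φ⁻¹(7) = 7^23 mod 41.
Repeated squaring mod 41: 7^1 ≡ 7, 7^2 ≡ 7² = 49 ≡ 8, 7^4 ≡ 8² = 64 ≡ 23, 7^8 ≡ 23² = 529 ≡ 37, 7^16 ≡ 37² = 1369 ≡ 16. Since 23 = 16 + 4 + 2 + 1, 7^23 ≡ 16·23·8·7: 16·23 = 368 ≡ 40, then 40·8 = 320 ≡ 33, then 33·7 = 231 ≡ 26. So 7^23 ≡ 26 (mod 41).
Hence φ⁻¹(7) = 26.

26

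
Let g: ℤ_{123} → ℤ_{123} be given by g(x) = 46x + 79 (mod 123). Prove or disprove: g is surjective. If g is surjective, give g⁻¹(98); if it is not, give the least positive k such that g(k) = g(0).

94

Since gcd(46, 123) = 1, 46 is invertible modulo 123. Euclid's algorithm: 123 = 2·46 + 31, 46 = 1·31 + 15, 31 = 2·15 + 1; back-substituting gives 1 = 115·46 − 43·123, so 46⁻¹ ≡ 115 (mod 123).
Then y ↦ 115(y − 79) is a two-sided inverse to g, so every y ∈ ℤ_{123} has a preimage.
Hence g is surjective.
Since g is surjective, we compute g⁻¹(98): solve 46x + 79 ≡ 98 (mod 123), i.e. 46x ≡ 19 (mod 123).
Multiplying by 46⁻¹ = 115 gives x ≡ 115·19 = 2185 = 17·123 + 94 ≡ 94 (mod 123).
Check: g(94) = 46·94 + 79 = 4403 = 35·123 + 98 ≡ 98 (mod 123).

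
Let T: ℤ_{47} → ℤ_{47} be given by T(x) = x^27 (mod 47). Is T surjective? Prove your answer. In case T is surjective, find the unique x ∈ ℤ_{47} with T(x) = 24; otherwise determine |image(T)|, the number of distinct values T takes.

36

Since 47 is prime, the nonzero elements of ℤ_{47} form a cyclic group of order 46.
As gcd(27, 46) = 1, raising to the 27th power is a bijection on this group: if u^27 ≡ v^27 then (uv^{−1})^27 = 1, and the only element of order dividing gcd(27, 46) = 1 is 1, so u = v.
With T(0) = 0 this makes T injective on all of ℤ_{47}, hence bijective (finite equal-size domain and codomain). In particular T is surjective.
Since T is surjective, we find the preimage of 24. The inverse of x ↦ x^27 on (ℤ_{47})^× is x ↦ x^29, because 27·29 = 783 = 17·46 + 1 ≡ 1 (mod 46) and x^{46} = 1 for x ≠ 0 (Fermat). So T⁻¹(24) = 24^29 mod 47.
Repeated squaring mod 47: 24^1 ≡ 24, 24^2 ≡ 24² = 576 ≡ 12, 24^4 ≡ 12² = 144 ≡ 3, 24^8 ≡ 3² = 9, 24^16 ≡ 9² = 81 ≡ 34. Since 29 = 16 + 8 + 4 + 1, 24^29 ≡ 34·9·3·24: 34·9 = 306 ≡ 24, then 24·3 = 72 ≡ 25, then 25·24 = 600 ≡ 36. So 24^29 ≡ 36 (mod 47).
Hence T⁻¹(24) = 36.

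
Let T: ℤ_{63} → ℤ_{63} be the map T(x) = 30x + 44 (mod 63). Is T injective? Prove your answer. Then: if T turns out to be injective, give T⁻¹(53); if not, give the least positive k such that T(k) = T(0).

We have gcd(30, 63) = 3 > 1. Taking u = 0 and v = 21: T(0) = 44 and T(21) = 30·21 + 44 = 674 ≡ 44 (mod 63).
So T(0) = T(21) while 0 ≠ 21, thus T is not injective.
Since T is not injective, we find the least positive k with T(k) = T(0): this means 30k ≡ 0 (mod 63), i.e. 63 ∣ 30k. Since gcd(30, 63) = 3, dividing through by 3 this holds exactly when 21 ∣ 10k, and as gcd(10, 21) = 1, exactly when 21 ∣ k.
The smallest positive such k is 21.

21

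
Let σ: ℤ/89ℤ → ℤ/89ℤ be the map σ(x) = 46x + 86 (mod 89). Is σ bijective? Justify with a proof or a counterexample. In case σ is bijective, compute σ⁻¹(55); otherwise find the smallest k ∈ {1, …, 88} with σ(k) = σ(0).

Suppose σ(a) = σ(b) in ℤ/89ℤ. Then 46a + 86 ≡ 46b + 86 (mod 89), therefore 46(a − b) ≡ 0 (mod 89).
Since gcd(46, 89) = 1, 46 is invertible modulo 89, therefore a − b ≡ 0 (mod 89), i.e. a = b.
We now compute 46⁻¹ mod 89 explicitly. Euclid's algorithm: 89 = 1·46 + 43, 46 = 1·43 + 3, 43 = 14·3 + 1; back-substituting gives 1 = 60·46 − 31·89, so 46⁻¹ ≡ 60 (mod 89).
For any y ∈ ℤ/89ℤ, x = 60(y − 86) mod 89 satisfies σ(x) = 46·60(y − 86) + 86 ≡ y (since 46·60 ≡ 1 mod 89). So every y has a preimage.
So σ is bijective.
Since σ is bijective, we compute σ⁻¹(55): solve 46x + 86 ≡ 55 (mod 89), i.e. 46x ≡ 58 (mod 89).
Multiplying by 46⁻¹ = 60 gives x ≡ 60·58 = 3480 = 39·89 + 9 ≡ 9 (mod 89).
Check: σ(9) = 46·9 + 86 = 500 = 5·89 + 55 ≡ 55 (mod 89).

9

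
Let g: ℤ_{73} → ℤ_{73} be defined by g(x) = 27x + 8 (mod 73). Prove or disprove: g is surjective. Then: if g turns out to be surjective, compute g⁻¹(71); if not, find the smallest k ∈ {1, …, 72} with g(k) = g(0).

Since gcd(27, 73) = 1, 27 is invertible modulo 73. Euclid's algorithm: 73 = 2·27 + 19, 27 = 1·19 + 8, 19 = 2·8 + 3, 8 = 2·3 + 2, 3 = 1·2 + 1; back-substituting gives 1 = 46·27 − 17·73, so 27⁻¹ ≡ 46 (mod 73).
For any y ∈ ℤ_{73}, x = 46(y − 8) mod 73 satisfies g(x) = 27·46(y − 8) + 8 ≡ y (since 27·46 ≡ 1 mod 73). So every y has a preimage.
So g is surjective.
Since g is surjective, we compute g⁻¹(71): solve 27x + 8 ≡ 71 (mod 73), i.e. 27x ≡ 63 (mod 73).
Multiplying by 27⁻¹ = 46 gives x ≡ 46·63 = 2898 = 39·73 + 51 ≡ 51 (mod 73).
Check: g(51) = 27·51 + 8 = 1385 = 18·73 + 71 ≡ 71 (mod 73).

51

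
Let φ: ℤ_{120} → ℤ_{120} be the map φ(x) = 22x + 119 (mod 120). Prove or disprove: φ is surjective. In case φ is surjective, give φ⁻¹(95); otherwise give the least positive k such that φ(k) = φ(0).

60

Since gcd(22, 120) = 2, we have 22x ≡ 0 (mod 2) for all x, so φ(x) ≡ 1 (mod 2).
But 0 ≢ 1 (mod 2), so 0 ∈ ℤ_{120} has no preimage. Therefore φ is not surjective.
Since φ is not surjective, we find the least positive k with φ(k) = φ(0): this means 22k ≡ 0 (mod 120), i.e. 120 ∣ 22k. Since gcd(22, 120) = 2, dividing through by 2 this holds exactly when 60 ∣ 11k, and as gcd(11, 60) = 1, exactly when 60 ∣ k.
The smallest positive such k is 60.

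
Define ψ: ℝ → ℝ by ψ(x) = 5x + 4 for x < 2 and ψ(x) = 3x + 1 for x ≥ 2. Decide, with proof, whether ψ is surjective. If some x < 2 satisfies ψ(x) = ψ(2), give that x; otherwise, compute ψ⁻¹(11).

3/5

Both pieces are strictly increasing (slopes 5 and 3), so each is injective on its own interval.
The left piece maps (−∞, 2) onto (−∞, 14); the right piece maps [2, ∞) onto [7, ∞).
The union (−∞, 14) ∪ [7, ∞) covers ℝ, so ψ is surjective.
For the follow-up: the images overlap, so an x < 2 with ψ(x) = ψ(2) exists. ψ(2) = 7; solving 5x + 4 = 7 for x < 2 gives x = (7 − 4)/5 = 3/5.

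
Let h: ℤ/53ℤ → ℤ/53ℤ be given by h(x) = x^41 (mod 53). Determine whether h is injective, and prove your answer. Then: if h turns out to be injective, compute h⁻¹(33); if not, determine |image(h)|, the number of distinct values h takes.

21

Since 53 is prime, the nonzero elements of ℤ/53ℤ form a cyclic group of order 52.
As gcd(41, 52) = 1, raising to the 41st power is a bijection on this group: if a^41 ≡ b^41 then (ab^{−1})^41 = 1, and the only element of order dividing gcd(41, 52) = 1 is 1, so a = b.
With h(0) = 0 this makes h injective on all of ℤ/53ℤ, hence bijective (finite equal-size domain and codomain). In particular h is injective.
Since h is injective, we find the preimage of 33. The inverse of x ↦ x^41 on (ℤ/53ℤ)^× is x ↦ x^33, because 41·33 = 1353 = 26·52 + 1 ≡ 1 (mod 52) and x^{52} = 1 for x ≠ 0 (Fermat). So h⁻¹(33) = 33^33 mod 53.
Repeated squaring mod 53: 33^1 ≡ 33, 33^2 ≡ 33² = 1089 ≡ 29, 33^4 ≡ 29² = 841 ≡ 46, 33^8 ≡ 46² = 2116 ≡ 49, 33^16 ≡ 49² = 2401 ≡ 16, 33^32 ≡ 16² = 256 ≡ 44. Since 33 = 32 + 1, 33^33 ≡ 44·33: 44·33 = 1452 ≡ 21. So 33^33 ≡ 21 (mod 53).
Hence h⁻¹(33) = 21.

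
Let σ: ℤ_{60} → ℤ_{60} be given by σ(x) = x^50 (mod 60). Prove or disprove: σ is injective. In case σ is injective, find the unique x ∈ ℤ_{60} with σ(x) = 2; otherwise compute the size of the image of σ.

12

σ(2): Repeated squaring mod 60: 2^1 ≡ 2, 2^2 ≡ 2² = 4, 2^4 ≡ 4² = 16, 2^8 ≡ 16² = 256 ≡ 16, 2^16 ≡ 16² = 256 ≡ 16, 2^32 ≡ 16² = 256 ≡ 16. Since 50 = 32 + 16 + 2, 2^50 ≡ 16·16·4: 16·16 = 256 ≡ 16, then 16·4 = 64 ≡ 4. So 2^50 ≡ 4 (mod 60).
σ(8): Repeated squaring mod 60: 8^1 ≡ 8, 8^2 ≡ 8² = 64 ≡ 4, 8^4 ≡ 4² = 16, 8^8 ≡ 16² = 256 ≡ 16, 8^16 ≡ 16² = 256 ≡ 16, 8^32 ≡ 16² = 256 ≡ 16. Since 50 = 32 + 16 + 2, 8^50 ≡ 16·16·4: 16·16 = 256 ≡ 16, then 16·4 = 64 ≡ 4. So 8^50 ≡ 4 (mod 60).
So σ(2) = σ(8) = 4 while 2 ≠ 8, therefore σ is not injective.
Since σ is not injective, we determine |image(σ)|. Computing x^50 mod 60 for each x (by repeated squaring, reducing mod 60 at every step), the values σ(0), σ(1), …, σ(59) are: 0, 1, 4, 9, 16, 25, 36, 49, 4, 21, 40, 1, 24, 49, 16, 45, 16, 49, 24, 1, 40, 21, 4, 49, 36, 25, 16, 9, 4, 1, 0, 1, 4, 9, 16, 25, 36, 49, 4, 21, 40, 1, 24, 49, 16, 45, 16, 49, 24, 1, 40, 21, 4, 49, 36, 25, 16, 9, 4, 1.
The distinct values are {0, 1, 4, 9, 16, 21, 24, 25, 36, 40, 45, 49}; there are 12 of them.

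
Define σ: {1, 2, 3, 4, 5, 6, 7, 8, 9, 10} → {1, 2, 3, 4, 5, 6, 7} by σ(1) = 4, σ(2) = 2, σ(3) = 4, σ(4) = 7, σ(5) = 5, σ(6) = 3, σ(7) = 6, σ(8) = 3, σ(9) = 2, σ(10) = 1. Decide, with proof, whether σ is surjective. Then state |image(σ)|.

Every element of the codomain has a preimage: 1 = σ(10), 2 = σ(2), 3 = σ(6), 4 = σ(1), 5 = σ(5), 6 = σ(7), 7 = σ(4).
So σ is surjective.
The image of σ is {1, 2, 3, 4, 5, 6, 7}, which has 7 elements.

7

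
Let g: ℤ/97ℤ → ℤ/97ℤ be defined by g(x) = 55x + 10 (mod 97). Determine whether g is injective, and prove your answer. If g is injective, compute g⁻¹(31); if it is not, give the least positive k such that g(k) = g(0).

48

If g(x_1) = g(x_2), then 55x_1 ≡ 55x_2 (mod 97). Because gcd(55, 97) = 1, we may cancel 55 to get x_1 ≡ x_2 (mod 97).
Therefore g is injective.
We now compute 55⁻¹ mod 97 explicitly. Euclid's algorithm: 97 = 1·55 + 42, 55 = 1·42 + 13, 42 = 3·13 + 3, 13 = 4·3 + 1; back-substituting gives 1 = 30·55 − 17·97, so 55⁻¹ ≡ 30 (mod 97).
Since g is injective, we compute g⁻¹(31): solve 55x + 10 ≡ 31 (mod 97), i.e. 55x ≡ 21 (mod 97).
Multiplying by 55⁻¹ = 30 gives x ≡ 30·21 = 630 = 6·97 + 48 ≡ 48 (mod 97).
Check: g(48) = 55·48 + 10 = 2650 = 27·97 + 31 ≡ 31 (mod 97).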